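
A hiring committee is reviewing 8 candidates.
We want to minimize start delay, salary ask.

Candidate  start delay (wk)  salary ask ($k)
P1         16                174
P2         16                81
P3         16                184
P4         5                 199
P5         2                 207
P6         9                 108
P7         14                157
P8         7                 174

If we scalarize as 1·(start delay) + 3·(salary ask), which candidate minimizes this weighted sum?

P1: 1·16 + 3·174 = 538
P2: 1·16 + 3·81 = 259
P3: 1·16 + 3·184 = 568
P4: 1·5 + 3·199 = 602
P5: 1·2 + 3·207 = 623
P6: 1·9 + 3·108 = 333
P7: 1·14 + 3·157 = 485
P8: 1·7 + 3·174 = 529
Lowest: P2 at 259.

P2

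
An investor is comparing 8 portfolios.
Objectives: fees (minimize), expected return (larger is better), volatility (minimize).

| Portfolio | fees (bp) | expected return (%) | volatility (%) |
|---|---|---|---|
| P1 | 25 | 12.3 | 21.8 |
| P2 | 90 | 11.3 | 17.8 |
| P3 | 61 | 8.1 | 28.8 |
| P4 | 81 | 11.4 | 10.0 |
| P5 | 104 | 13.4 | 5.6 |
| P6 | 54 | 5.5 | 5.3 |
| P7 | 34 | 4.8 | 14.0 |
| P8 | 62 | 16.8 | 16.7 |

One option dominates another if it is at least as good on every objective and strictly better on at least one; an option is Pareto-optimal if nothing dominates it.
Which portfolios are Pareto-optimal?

P1, P4, P5, P6, P7, P8

P1: not dominated (best fees).
P2: dominated by P4 (fees 81≤90, expected return 11.4≥11.3, volatility 10.0≤17.8).
P3: dominated by P1 (fees 25≤61, expected return 12.3≥8.1, volatility 21.8≤28.8).
P4: not dominated.
P5: not dominated.
P6: not dominated (best volatility).
P7: not dominated.
P8: not dominated (best expected return).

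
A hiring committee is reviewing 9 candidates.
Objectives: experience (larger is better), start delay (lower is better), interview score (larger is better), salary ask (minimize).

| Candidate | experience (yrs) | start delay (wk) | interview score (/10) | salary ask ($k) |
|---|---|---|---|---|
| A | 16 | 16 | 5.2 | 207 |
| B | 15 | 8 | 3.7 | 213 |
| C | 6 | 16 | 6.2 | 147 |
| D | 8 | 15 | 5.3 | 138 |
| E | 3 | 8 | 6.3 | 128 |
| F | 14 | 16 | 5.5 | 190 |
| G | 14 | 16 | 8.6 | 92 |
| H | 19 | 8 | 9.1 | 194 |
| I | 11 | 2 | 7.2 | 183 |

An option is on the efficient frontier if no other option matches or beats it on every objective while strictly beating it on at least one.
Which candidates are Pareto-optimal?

A: dominated by H (experience 19≥16, start delay 8≤16, interview score 9.1≥5.2, salary ask 194≤207).
B: dominated by H (experience 19≥15, start delay 8≤8, interview score 9.1≥3.7, salary ask 194≤213).
C: dominated by G (experience 14≥6, start delay 16≤16, interview score 8.6≥6.2, salary ask 92≤147).
D: not dominated.
E: not dominated.
F: dominated by G (experience 14≥14, start delay 16≤16, interview score 8.6≥5.5, salary ask 92≤190).
G: not dominated (best salary ask).
H: not dominated (best experience).
I: not dominated (best start delay).

D, E, G, H, I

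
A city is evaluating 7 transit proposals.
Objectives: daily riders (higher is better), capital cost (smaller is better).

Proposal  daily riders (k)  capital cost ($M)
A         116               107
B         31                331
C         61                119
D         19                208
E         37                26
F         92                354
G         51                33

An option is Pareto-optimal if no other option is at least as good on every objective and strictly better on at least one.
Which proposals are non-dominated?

A: not dominated (best daily riders).
B: dominated by A (daily riders 116≥31, capital cost 107≤331).
C: dominated by A (daily riders 116≥61, capital cost 107≤119).
D: dominated by A (daily riders 116≥19, capital cost 107≤208).
E: not dominated (best capital cost).
F: dominated by A (daily riders 116≥92, capital cost 107≤354).
G: not dominated.

A, E, G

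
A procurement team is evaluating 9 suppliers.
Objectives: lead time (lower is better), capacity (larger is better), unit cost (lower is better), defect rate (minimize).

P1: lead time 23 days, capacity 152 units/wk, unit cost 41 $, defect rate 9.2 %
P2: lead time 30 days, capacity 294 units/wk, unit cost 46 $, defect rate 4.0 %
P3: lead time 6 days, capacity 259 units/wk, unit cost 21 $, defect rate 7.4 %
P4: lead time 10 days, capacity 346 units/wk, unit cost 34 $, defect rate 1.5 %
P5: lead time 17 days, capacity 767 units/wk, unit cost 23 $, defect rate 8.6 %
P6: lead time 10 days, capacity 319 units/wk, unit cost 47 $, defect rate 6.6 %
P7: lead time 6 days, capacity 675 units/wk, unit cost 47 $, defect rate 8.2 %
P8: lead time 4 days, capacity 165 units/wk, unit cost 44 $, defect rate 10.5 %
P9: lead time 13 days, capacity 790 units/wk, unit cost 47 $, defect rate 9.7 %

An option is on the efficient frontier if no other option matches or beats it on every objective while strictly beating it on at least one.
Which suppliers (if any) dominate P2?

P4

P4: lead time 10≤30, capacity 346≥294, unit cost 34≤46, defect rate 1.5≤4.0 — dominates P2.
Others (P1, P3, P5, P6, P7, P8, P9) are each worse than P2 on at least one objective.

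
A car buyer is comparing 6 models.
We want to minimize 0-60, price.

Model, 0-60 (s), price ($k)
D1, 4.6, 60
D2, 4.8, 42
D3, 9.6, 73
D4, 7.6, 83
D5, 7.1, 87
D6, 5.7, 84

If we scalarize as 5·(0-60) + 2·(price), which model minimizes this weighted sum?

D2

D1: 5·4.6 + 2·60 = 143.0
D2: 5·4.8 + 2·42 = 108.0
D3: 5·9.6 + 2·73 = 194.0
D4: 5·7.6 + 2·83 = 204.0
D5: 5·7.1 + 2·87 = 209.5
D6: 5·5.7 + 2·84 = 196.5
Lowest: D2 at 108.0.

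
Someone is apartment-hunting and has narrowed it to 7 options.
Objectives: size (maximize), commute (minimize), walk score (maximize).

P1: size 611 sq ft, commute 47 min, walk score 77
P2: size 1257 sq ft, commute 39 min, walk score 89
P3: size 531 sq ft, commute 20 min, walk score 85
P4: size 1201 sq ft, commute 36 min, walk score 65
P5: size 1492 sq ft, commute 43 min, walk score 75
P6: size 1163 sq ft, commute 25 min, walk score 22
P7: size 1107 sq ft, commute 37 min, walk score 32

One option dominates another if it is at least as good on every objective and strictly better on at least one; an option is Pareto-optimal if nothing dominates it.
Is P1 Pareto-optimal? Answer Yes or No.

P2 vs P1: size 1257≥611, commute 39≤47, walk score 89≥77 — P2 is at least as good on every objective and strictly better on at least one, so P2 dominates P1.

No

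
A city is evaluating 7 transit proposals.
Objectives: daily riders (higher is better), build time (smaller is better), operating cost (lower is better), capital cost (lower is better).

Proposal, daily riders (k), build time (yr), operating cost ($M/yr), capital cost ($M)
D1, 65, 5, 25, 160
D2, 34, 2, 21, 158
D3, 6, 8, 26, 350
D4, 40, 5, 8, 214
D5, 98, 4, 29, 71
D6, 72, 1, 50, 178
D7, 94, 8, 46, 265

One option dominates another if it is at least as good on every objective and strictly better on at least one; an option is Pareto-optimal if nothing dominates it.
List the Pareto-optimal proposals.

D1: not dominated.
D2: not dominated.
D3: dominated by D1 (daily riders 65≥6, build time 5≤8, operating cost 25≤26, capital cost 160≤350).
D4: not dominated (best operating cost).
D5: not dominated (best daily riders).
D6: not dominated (best build time).
D7: dominated by D5 (daily riders 98≥94, build time 4≤8, operating cost 29≤46, capital cost 71≤265).

D1, D2, D4, D5, D6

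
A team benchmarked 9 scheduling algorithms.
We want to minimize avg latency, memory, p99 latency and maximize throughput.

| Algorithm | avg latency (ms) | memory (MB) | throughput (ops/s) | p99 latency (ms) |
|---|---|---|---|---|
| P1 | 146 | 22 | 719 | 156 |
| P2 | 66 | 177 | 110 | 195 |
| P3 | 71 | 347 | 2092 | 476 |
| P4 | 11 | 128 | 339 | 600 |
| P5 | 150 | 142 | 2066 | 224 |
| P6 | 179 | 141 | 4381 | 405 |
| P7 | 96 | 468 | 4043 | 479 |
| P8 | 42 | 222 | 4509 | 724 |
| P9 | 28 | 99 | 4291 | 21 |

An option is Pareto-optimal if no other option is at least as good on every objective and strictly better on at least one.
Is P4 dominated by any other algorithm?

P1: worse on avg latency (146 vs 11).
P2: worse on avg latency (66 vs 11).
P3: worse on avg latency (71 vs 11).
P5: worse on avg latency (150 vs 11).
P6: worse on avg latency (179 vs 11).
P7: worse on avg latency (96 vs 11).
P8: worse on avg latency (42 vs 11).
P9: worse on avg latency (28 vs 11).
No option is at least as good as P4 on every objective and strictly better on one.

No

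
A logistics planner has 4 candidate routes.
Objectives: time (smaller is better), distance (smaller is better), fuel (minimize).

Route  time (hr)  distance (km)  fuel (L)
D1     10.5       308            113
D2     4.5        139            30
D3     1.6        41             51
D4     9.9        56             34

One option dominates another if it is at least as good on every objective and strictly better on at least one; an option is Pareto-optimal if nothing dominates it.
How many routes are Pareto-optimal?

D1: dominated by D2 (time 4.5≤10.5, distance 139≤308, fuel 30≤113).
D2: not dominated (best fuel).
D3: not dominated (best time).
D4: not dominated.
Pareto-optimal: D2, D3, D4 → 3.

3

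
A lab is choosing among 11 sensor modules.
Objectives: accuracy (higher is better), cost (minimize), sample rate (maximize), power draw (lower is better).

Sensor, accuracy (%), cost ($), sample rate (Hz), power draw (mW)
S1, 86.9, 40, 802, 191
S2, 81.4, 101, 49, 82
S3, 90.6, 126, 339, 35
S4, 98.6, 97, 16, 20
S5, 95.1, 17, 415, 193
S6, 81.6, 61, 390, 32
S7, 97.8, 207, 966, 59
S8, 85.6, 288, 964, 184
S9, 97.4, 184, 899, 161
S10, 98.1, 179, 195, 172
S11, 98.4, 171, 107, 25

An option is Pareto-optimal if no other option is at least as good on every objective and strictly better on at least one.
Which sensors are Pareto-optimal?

S1: not dominated.
S2: dominated by S6 (accuracy 81.6≥81.4, cost 61≤101, sample rate 390≥49, power draw 32≤82).
S3: not dominated.
S4: not dominated (best accuracy).
S5: not dominated (best cost).
S6: not dominated.
S7: not dominated (best sample rate).
S8: dominated by S7 (accuracy 97.8≥85.6, cost 207≤288, sample rate 966≥964, power draw 59≤184).
S9: not dominated.
S10: not dominated.
S11: not dominated.

S1, S3, S4, S5, S6, S7, S9, S10, S11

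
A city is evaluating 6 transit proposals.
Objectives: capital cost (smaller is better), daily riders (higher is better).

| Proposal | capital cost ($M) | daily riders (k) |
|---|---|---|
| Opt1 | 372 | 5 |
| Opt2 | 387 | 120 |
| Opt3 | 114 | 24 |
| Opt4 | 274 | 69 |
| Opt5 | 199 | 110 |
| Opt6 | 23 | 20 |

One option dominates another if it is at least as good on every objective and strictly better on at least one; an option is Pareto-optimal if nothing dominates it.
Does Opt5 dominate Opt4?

Yes

Opt5 vs Opt4: capital cost 199≤274, daily riders 110≥69 — Opt5 is at least as good on every objective with at least one strict improvement.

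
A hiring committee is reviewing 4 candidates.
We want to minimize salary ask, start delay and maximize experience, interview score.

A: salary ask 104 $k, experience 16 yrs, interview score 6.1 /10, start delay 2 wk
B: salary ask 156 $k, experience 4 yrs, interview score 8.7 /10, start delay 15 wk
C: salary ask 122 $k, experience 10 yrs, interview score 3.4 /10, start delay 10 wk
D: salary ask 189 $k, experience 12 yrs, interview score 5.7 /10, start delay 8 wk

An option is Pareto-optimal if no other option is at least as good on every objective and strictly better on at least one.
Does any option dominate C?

Yes

A vs C: salary ask 104≤122, experience 16≥10, interview score 6.1≥3.4, start delay 2≤10 — A is at least as good on every objective and strictly better on at least one, so A dominates C.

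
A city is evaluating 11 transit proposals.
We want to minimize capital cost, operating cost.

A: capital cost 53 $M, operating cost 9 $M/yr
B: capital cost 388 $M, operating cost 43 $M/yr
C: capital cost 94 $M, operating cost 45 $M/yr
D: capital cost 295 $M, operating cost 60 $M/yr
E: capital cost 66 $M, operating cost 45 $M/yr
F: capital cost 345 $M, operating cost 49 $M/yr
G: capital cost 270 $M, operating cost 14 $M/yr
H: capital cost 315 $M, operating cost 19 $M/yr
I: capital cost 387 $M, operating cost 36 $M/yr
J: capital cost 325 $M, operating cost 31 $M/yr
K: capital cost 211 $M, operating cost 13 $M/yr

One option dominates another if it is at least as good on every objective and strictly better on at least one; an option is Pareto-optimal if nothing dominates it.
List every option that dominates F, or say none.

A: capital cost 53≤345, operating cost 9≤49 — dominates F.
C: capital cost 94≤345, operating cost 45≤49 — dominates F.
E: capital cost 66≤345, operating cost 45≤49 — dominates F.
G: capital cost 270≤345, operating cost 14≤49 — dominates F.
H: capital cost 315≤345, operating cost 19≤49 — dominates F.
J: capital cost 325≤345, operating cost 31≤49 — dominates F.
K: capital cost 211≤345, operating cost 13≤49 — dominates F.
Others (B, D, I) are each worse than F on at least one objective.

A, C, E, G, H, J, K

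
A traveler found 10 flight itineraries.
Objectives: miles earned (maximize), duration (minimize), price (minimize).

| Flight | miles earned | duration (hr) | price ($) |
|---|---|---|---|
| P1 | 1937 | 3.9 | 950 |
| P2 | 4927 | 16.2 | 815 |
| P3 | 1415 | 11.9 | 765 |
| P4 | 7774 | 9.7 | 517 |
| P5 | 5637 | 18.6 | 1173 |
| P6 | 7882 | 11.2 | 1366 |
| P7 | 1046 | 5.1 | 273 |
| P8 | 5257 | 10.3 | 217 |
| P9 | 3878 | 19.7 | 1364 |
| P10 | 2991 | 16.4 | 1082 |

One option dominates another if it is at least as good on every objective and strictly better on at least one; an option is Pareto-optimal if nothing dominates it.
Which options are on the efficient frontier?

P1: not dominated (best duration).
P2: dominated by P4 (miles earned 7774≥4927, duration 9.7≤16.2, price 517≤815).
P3: dominated by P4 (miles earned 7774≥1415, duration 9.7≤11.9, price 517≤765).
P4: not dominated.
P5: dominated by P4 (miles earned 7774≥5637, duration 9.7≤18.6, price 517≤1173).
P6: not dominated (best miles earned).
P7: not dominated.
P8: not dominated (best price).
P9: dominated by P2 (miles earned 4927≥3878, duration 16.2≤19.7, price 815≤1364).
P10: dominated by P2 (miles earned 4927≥2991, duration 16.2≤16.4, price 815≤1082).

P1, P4, P6, P7, P8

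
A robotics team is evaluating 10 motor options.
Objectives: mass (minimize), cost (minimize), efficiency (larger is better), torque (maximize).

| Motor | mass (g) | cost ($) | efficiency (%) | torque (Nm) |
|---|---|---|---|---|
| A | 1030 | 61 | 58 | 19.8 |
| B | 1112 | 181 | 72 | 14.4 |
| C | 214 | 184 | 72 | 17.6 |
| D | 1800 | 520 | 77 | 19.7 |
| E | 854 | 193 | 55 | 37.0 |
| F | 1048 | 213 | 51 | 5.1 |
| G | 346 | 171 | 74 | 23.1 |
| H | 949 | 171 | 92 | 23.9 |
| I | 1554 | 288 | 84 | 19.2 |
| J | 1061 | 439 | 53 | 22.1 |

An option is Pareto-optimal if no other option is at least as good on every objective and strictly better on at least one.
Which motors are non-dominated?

A: not dominated (best cost).
B: dominated by G (mass 346≤1112, cost 171≤181, efficiency 74≥72, torque 23.1≥14.4).
C: not dominated (best mass).
D: dominated by H (mass 949≤1800, cost 171≤520, efficiency 92≥77, torque 23.9≥19.7).
E: not dominated (best torque).
F: dominated by A (mass 1030≤1048, cost 61≤213, efficiency 58≥51, torque 19.8≥5.1).
G: not dominated.
H: not dominated (best efficiency).
I: dominated by H (mass 949≤1554, cost 171≤288, efficiency 92≥84, torque 23.9≥19.2).
J: dominated by E (mass 854≤1061, cost 193≤439, efficiency 55≥53, torque 37.0≥22.1).

A, C, E, G, H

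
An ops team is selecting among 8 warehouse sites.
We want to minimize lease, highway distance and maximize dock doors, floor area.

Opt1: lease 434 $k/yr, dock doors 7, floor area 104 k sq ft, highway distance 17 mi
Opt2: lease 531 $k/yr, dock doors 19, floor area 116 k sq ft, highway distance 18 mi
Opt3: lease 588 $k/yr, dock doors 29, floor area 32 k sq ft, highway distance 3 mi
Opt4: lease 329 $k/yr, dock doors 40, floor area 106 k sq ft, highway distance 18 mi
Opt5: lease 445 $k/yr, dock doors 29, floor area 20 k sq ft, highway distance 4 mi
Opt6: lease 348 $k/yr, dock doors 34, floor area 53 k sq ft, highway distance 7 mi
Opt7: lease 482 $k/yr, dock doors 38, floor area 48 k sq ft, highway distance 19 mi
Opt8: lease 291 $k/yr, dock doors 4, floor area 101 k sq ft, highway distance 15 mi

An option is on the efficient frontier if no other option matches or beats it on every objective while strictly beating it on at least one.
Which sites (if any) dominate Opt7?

Opt4: lease 329≤482, dock doors 40≥38, floor area 106≥48, highway distance 18≤19 — dominates Opt7.
Others (Opt1, Opt2, Opt3, Opt5, Opt6, Opt8) are each worse than Opt7 on at least one objective.

Opt4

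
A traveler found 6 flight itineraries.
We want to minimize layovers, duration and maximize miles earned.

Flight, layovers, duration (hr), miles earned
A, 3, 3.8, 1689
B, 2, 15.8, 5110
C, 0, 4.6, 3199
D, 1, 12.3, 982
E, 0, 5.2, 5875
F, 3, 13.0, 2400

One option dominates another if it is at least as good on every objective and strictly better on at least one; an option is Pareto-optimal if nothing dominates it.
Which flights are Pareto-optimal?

A: not dominated (best duration).
B: dominated by E (layovers 0≤2, duration 5.2≤15.8, miles earned 5875≥5110).
C: not dominated.
D: dominated by C (layovers 0≤1, duration 4.6≤12.3, miles earned 3199≥982).
E: not dominated (best miles earned).
F: dominated by C (layovers 0≤3, duration 4.6≤13.0, miles earned 3199≥2400).

A, C, E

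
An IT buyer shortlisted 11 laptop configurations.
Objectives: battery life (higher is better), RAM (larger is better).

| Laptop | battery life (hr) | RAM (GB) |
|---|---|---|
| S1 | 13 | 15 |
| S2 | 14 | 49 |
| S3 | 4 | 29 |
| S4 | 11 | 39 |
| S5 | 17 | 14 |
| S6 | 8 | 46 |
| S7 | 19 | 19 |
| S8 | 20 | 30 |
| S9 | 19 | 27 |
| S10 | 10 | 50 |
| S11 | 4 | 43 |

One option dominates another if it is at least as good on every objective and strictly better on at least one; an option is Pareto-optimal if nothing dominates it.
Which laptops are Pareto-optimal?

S1: dominated by S2 (battery life 14≥13, RAM 49≥15).
S2: not dominated.
S3: dominated by S2 (battery life 14≥4, RAM 49≥29).
S4: dominated by S2 (battery life 14≥11, RAM 49≥39).
S5: dominated by S7 (battery life 19≥17, RAM 19≥14).
S6: dominated by S2 (battery life 14≥8, RAM 49≥46).
S7: dominated by S8 (battery life 20≥19, RAM 30≥19).
S8: not dominated (best battery life).
S9: dominated by S8 (battery life 20≥19, RAM 30≥27).
S10: not dominated (best RAM).
S11: dominated by S2 (battery life 14≥4, RAM 49≥43).

S2, S8, S10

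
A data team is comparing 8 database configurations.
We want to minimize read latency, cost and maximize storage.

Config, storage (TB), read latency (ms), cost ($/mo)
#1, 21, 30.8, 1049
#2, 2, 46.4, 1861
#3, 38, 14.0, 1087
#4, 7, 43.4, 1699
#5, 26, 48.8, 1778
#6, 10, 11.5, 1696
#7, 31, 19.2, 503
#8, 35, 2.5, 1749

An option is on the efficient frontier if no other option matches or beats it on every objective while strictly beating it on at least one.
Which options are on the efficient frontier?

#1: dominated by #7 (storage 31≥21, read latency 19.2≤30.8, cost 503≤1049).
#2: dominated by #1 (storage 21≥2, read latency 30.8≤46.4, cost 1049≤1861).
#3: not dominated (best storage).
#4: dominated by #1 (storage 21≥7, read latency 30.8≤43.4, cost 1049≤1699).
#5: dominated by #3 (storage 38≥26, read latency 14.0≤48.8, cost 1087≤1778).
#6: not dominated.
#7: not dominated (best cost).
#8: not dominated (best read latency).

#3, #6, #7, #8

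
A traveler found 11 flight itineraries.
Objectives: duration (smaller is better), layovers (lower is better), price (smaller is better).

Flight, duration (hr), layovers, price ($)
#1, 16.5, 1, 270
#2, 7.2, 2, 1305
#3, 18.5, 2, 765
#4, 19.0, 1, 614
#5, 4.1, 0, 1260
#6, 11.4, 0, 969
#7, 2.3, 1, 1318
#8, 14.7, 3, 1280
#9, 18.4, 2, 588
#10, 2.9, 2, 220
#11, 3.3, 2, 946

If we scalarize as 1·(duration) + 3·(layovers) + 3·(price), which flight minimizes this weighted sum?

#1: 1·16.5 + 3·1 + 3·270 = 829.5
#2: 1·7.2 + 3·2 + 3·1305 = 3928.2
#3: 1·18.5 + 3·2 + 3·765 = 2319.5
#4: 1·19.0 + 3·1 + 3·614 = 1864.0
#5: 1·4.1 + 3·0 + 3·1260 = 3784.1
#6: 1·11.4 + 3·0 + 3·969 = 2918.4
#7: 1·2.3 + 3·1 + 3·1318 = 3959.3
#8: 1·14.7 + 3·3 + 3·1280 = 3863.7
#9: 1·18.4 + 3·2 + 3·588 = 1788.4
#10: 1·2.9 + 3·2 + 3·220 = 668.9
#11: 1·3.3 + 3·2 + 3·946 = 2847.3
Lowest: #10 at 668.9.

#10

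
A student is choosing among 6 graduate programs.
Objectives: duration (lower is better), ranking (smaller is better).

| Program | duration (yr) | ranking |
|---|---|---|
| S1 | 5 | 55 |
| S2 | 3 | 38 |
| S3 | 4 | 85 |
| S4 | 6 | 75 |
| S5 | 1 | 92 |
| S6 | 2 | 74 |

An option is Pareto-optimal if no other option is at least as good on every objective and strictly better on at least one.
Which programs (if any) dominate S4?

S1: duration 5≤6, ranking 55≤75 — dominates S4.
S2: duration 3≤6, ranking 38≤75 — dominates S4.
S6: duration 2≤6, ranking 74≤75 — dominates S4.
Others (S3, S5) are each worse than S4 on at least one objective.

S1, S2, S6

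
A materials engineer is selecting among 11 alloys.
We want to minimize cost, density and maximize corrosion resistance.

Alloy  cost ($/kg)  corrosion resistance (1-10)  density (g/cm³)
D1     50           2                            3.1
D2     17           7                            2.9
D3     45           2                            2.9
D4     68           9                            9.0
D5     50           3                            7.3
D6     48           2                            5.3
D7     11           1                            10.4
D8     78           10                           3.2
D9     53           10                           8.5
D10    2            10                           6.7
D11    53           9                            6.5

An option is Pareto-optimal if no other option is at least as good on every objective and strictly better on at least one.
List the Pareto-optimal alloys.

D1: dominated by D2 (cost 17≤50, corrosion resistance 7≥2, density 2.9≤3.1).
D2: not dominated.
D3: dominated by D2 (cost 17≤45, corrosion resistance 7≥2, density 2.9≤2.9).
D4: dominated by D9 (cost 53≤68, corrosion resistance 10≥9, density 8.5≤9.0).
D5: dominated by D2 (cost 17≤50, corrosion resistance 7≥3, density 2.9≤7.3).
D6: dominated by D2 (cost 17≤48, corrosion resistance 7≥2, density 2.9≤5.3).
D7: dominated by D10 (cost 2≤11, corrosion resistance 10≥1, density 6.7≤10.4).
D8: not dominated.
D9: dominated by D10 (cost 2≤53, corrosion resistance 10≥10, density 6.7≤8.5).
D10: not dominated (best cost).
D11: not dominated.

D2, D8, D10, D11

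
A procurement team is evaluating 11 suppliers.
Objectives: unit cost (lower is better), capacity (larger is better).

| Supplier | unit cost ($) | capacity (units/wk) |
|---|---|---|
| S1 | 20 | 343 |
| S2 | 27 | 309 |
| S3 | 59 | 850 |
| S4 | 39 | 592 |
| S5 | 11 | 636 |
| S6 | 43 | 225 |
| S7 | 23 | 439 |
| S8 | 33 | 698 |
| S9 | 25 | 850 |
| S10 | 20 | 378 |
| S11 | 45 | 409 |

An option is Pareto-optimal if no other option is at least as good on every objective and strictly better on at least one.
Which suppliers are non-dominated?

S5, S9

S1: dominated by S5 (unit cost 11≤20, capacity 636≥343).
S2: dominated by S1 (unit cost 20≤27, capacity 343≥309).
S3: dominated by S9 (unit cost 25≤59, capacity 850≥850).
S4: dominated by S5 (unit cost 11≤39, capacity 636≥592).
S5: not dominated (best unit cost).
S6: dominated by S1 (unit cost 20≤43, capacity 343≥225).
S7: dominated by S5 (unit cost 11≤23, capacity 636≥439).
S8: dominated by S9 (unit cost 25≤33, capacity 850≥698).
S9: not dominated.
S10: dominated by S5 (unit cost 11≤20, capacity 636≥378).
S11: dominated by S4 (unit cost 39≤45, capacity 592≥409).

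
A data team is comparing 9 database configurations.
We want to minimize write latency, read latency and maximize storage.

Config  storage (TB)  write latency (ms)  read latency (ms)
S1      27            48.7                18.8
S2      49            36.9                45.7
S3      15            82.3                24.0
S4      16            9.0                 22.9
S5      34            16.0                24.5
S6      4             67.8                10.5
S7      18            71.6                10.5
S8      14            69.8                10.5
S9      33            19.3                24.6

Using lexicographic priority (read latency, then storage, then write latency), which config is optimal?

S7

First minimize read latency: best is 10.5, kept {S6, S7, S8}.
Then maximize storage: best is 18, kept {S7}.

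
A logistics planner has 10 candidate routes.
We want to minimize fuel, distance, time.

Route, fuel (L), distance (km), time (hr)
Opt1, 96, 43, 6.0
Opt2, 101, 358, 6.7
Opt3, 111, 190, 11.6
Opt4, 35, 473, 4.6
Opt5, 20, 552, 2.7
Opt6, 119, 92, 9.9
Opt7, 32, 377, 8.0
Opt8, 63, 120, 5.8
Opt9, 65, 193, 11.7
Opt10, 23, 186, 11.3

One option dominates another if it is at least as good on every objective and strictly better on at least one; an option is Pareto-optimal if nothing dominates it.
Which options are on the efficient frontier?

Opt1, Opt4, Opt5, Opt7, Opt8, Opt10

Opt1: not dominated (best distance).
Opt2: dominated by Opt1 (fuel 96≤101, distance 43≤358, time 6.0≤6.7).
Opt3: dominated by Opt1 (fuel 96≤111, distance 43≤190, time 6.0≤11.6).
Opt4: not dominated.
Opt5: not dominated (best fuel).
Opt6: dominated by Opt1 (fuel 96≤119, distance 43≤92, time 6.0≤9.9).
Opt7: not dominated.
Opt8: not dominated.
Opt9: dominated by Opt8 (fuel 63≤65, distance 120≤193, time 5.8≤11.7).
Opt10: not dominated.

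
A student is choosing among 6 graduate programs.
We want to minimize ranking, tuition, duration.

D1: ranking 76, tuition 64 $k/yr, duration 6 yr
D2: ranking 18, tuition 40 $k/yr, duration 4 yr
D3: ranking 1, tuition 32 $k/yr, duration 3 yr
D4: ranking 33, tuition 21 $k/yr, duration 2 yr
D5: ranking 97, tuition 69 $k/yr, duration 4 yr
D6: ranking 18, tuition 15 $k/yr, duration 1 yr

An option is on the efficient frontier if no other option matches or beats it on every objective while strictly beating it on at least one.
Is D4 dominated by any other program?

D6 vs D4: ranking 18≤33, tuition 15≤21, duration 1≤2 — D6 is at least as good on every objective and strictly better on at least one, so D6 dominates D4.

Yes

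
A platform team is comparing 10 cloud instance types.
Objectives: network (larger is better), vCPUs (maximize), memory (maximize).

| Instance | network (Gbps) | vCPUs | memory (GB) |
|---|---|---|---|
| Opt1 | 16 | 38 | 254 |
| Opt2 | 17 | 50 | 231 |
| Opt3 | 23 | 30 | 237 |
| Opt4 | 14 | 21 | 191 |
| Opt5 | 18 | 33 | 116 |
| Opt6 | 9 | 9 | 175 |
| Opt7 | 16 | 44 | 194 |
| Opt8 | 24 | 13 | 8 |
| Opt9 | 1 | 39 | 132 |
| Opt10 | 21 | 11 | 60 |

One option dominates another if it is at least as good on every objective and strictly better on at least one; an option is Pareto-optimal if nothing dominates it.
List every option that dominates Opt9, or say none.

Opt2, Opt7

Opt2: network 17≥1, vCPUs 50≥39, memory 231≥132 — dominates Opt9.
Opt7: network 16≥1, vCPUs 44≥39, memory 194≥132 — dominates Opt9.
Others (Opt1, Opt3, Opt4, Opt5, Opt6, Opt8, Opt10) are each worse than Opt9 on at least one objective.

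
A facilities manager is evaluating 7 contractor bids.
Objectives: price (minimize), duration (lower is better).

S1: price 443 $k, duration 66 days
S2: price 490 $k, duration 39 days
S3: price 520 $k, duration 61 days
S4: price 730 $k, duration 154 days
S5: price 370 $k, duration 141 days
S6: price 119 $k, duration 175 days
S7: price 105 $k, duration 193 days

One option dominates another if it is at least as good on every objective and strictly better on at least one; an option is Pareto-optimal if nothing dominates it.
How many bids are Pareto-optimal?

5

S1: not dominated.
S2: not dominated (best duration).
S3: dominated by S2 (price 490≤520, duration 39≤61).
S4: dominated by S1 (price 443≤730, duration 66≤154).
S5: not dominated.
S6: not dominated.
S7: not dominated (best price).
Pareto-optimal: S1, S2, S5, S6, S7 → 5.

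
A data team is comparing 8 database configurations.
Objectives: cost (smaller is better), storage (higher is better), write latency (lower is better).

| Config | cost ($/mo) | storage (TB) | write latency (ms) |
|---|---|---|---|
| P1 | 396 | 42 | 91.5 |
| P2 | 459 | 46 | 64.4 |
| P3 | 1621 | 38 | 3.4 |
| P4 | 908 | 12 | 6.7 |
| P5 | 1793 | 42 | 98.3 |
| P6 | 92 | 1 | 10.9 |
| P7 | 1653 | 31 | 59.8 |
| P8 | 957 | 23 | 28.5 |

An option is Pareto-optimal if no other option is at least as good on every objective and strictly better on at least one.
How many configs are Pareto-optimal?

6

P1: not dominated.
P2: not dominated (best storage).
P3: not dominated (best write latency).
P4: not dominated.
P5: dominated by P1 (cost 396≤1793, storage 42≥42, write latency 91.5≤98.3).
P6: not dominated (best cost).
P7: dominated by P3 (cost 1621≤1653, storage 38≥31, write latency 3.4≤59.8).
P8: not dominated.
Pareto-optimal: P1, P2, P3, P4, P6, P8 → 6.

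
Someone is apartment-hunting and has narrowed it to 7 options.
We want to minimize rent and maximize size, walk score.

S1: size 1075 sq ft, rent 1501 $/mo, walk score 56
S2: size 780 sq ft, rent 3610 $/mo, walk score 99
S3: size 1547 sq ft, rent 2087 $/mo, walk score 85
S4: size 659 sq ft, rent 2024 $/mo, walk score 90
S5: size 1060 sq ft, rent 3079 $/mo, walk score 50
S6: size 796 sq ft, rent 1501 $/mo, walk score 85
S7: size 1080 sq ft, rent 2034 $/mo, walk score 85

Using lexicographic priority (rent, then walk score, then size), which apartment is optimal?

First minimize rent: best is 1501, kept {S1, S6}.
Then maximize walk score: best is 85, kept {S6}.

S6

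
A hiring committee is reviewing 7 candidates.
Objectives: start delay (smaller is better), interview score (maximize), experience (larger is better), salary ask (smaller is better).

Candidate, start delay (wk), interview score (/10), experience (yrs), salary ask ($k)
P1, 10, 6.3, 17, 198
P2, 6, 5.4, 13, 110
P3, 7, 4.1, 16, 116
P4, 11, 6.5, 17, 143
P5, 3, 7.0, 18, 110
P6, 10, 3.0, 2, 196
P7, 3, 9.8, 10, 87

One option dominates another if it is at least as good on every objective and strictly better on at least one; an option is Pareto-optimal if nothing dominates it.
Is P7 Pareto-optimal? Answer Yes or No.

Yes

P1: worse on start delay (10 vs 3).
P2: worse on start delay (6 vs 3).
P3: worse on start delay (7 vs 3).
P4: worse on start delay (11 vs 3).
P5: worse on interview score (7.0 vs 9.8).
P6: worse on start delay (10 vs 3).
No option is at least as good as P7 on every objective and strictly better on one.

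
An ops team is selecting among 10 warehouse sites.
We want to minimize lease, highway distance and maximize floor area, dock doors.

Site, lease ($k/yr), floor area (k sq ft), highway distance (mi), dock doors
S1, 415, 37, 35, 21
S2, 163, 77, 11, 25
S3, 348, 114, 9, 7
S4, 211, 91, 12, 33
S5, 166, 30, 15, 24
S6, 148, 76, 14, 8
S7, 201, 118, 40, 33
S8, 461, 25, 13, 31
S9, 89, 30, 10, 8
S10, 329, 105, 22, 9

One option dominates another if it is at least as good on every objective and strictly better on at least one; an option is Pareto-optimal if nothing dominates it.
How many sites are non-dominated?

7

S1: dominated by S2 (lease 163≤415, floor area 77≥37, highway distance 11≤35, dock doors 25≥21).
S2: not dominated.
S3: not dominated (best highway distance).
S4: not dominated.
S5: dominated by S2 (lease 163≤166, floor area 77≥30, highway distance 11≤15, dock doors 25≥24).
S6: not dominated.
S7: not dominated (best floor area).
S8: dominated by S4 (lease 211≤461, floor area 91≥25, highway distance 12≤13, dock doors 33≥31).
S9: not dominated (best lease).
S10: not dominated.
Pareto-optimal: S2, S3, S4, S6, S7, S9, S10 → 7.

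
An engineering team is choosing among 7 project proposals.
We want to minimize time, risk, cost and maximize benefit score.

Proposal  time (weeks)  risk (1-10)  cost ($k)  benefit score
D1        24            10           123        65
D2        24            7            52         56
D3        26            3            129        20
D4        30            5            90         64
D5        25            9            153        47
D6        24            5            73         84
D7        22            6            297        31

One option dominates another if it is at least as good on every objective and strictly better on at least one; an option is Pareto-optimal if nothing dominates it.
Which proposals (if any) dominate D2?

none

D1: worse on risk (10 vs 7).
D3: worse on time (26 vs 24).
D4: worse on time (30 vs 24).
D5: worse on time (25 vs 24).
D6: worse on cost (73 vs 52).
D7: worse on cost (297 vs 52).
No option dominates D2.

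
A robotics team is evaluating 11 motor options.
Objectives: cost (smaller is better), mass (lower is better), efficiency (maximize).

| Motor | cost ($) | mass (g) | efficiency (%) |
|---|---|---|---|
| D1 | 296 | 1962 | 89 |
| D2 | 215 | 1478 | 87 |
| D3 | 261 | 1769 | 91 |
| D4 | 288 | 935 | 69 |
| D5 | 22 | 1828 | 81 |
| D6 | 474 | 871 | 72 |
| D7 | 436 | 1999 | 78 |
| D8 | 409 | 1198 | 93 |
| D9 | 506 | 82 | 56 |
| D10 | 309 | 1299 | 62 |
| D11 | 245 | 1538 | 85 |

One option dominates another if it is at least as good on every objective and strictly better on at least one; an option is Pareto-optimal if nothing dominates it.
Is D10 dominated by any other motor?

D4 vs D10: cost 288≤309, mass 935≤1299, efficiency 69≥62 — D4 is at least as good on every objective and strictly better on at least one, so D4 dominates D10.

Yes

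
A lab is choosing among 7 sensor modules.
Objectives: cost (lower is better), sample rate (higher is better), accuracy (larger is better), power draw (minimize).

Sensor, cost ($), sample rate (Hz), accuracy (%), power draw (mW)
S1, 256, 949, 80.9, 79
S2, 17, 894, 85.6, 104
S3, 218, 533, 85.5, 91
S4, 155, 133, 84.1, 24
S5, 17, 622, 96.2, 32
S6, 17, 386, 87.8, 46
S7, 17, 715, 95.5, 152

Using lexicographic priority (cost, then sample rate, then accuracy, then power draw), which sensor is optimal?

First minimize cost: best is 17, kept {S2, S5, S6, S7}.
Then maximize sample rate: best is 894, kept {S2}.

S2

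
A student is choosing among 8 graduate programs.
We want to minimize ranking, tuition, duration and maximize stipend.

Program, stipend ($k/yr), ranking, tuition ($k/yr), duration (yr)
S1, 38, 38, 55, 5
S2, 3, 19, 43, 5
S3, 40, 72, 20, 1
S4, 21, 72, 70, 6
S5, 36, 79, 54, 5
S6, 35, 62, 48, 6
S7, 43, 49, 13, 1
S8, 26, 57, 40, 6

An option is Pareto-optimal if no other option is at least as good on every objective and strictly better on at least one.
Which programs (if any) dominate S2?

none

S1: worse on ranking (38 vs 19).
S3: worse on ranking (72 vs 19).
S4: worse on ranking (72 vs 19).
S5: worse on ranking (79 vs 19).
S6: worse on ranking (62 vs 19).
S7: worse on ranking (49 vs 19).
S8: worse on ranking (57 vs 19).
No option dominates S2.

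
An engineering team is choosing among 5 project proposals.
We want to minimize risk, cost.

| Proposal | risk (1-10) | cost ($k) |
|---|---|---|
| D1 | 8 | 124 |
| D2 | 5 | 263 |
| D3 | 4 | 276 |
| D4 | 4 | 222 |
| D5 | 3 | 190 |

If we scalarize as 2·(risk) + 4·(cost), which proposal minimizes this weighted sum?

D1

D1: 2·8 + 4·124 = 512
D2: 2·5 + 4·263 = 1062
D3: 2·4 + 4·276 = 1112
D4: 2·4 + 4·222 = 896
D5: 2·3 + 4·190 = 766
Lowest: D1 at 512.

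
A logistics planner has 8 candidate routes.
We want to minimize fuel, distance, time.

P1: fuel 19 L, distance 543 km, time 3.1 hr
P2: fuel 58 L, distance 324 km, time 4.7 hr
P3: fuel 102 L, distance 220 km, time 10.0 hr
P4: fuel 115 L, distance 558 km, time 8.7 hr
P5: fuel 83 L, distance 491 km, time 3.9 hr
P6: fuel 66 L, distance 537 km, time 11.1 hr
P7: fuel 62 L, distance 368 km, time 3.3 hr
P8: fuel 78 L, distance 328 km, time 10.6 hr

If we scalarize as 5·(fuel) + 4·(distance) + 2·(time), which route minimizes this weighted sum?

P1: 5·19 + 4·543 + 2·3.1 = 2273.2
P2: 5·58 + 4·324 + 2·4.7 = 1595.4
P3: 5·102 + 4·220 + 2·10.0 = 1410.0
P4: 5·115 + 4·558 + 2·8.7 = 2824.4
P5: 5·83 + 4·491 + 2·3.9 = 2386.8
P6: 5·66 + 4·537 + 2·11.1 = 2500.2
P7: 5·62 + 4·368 + 2·3.3 = 1788.6
P8: 5·78 + 4·328 + 2·10.6 = 1723.2
Lowest: P3 at 1410.0.

P3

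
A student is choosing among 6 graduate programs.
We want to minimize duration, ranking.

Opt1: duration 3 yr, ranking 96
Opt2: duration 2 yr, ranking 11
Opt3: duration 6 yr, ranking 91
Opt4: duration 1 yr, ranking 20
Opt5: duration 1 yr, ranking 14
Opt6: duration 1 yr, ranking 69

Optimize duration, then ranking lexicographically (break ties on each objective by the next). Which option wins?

Opt5

First minimize duration: best is 1, kept {Opt4, Opt5, Opt6}.
Then minimize ranking: best is 14, kept {Opt5}.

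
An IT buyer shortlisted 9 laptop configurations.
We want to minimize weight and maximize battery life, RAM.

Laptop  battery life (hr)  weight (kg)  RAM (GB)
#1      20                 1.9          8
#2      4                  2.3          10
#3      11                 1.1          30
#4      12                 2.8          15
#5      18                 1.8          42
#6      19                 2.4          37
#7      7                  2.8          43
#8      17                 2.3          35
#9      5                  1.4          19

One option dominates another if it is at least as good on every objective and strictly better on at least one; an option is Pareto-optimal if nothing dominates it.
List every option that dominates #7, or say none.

none

#1: worse on RAM (8 vs 43).
#2: worse on battery life (4 vs 7).
#3: worse on RAM (30 vs 43).
#4: worse on RAM (15 vs 43).
#5: worse on RAM (42 vs 43).
#6: worse on RAM (37 vs 43).
#8: worse on RAM (35 vs 43).
#9: worse on battery life (5 vs 7).
No option dominates #7.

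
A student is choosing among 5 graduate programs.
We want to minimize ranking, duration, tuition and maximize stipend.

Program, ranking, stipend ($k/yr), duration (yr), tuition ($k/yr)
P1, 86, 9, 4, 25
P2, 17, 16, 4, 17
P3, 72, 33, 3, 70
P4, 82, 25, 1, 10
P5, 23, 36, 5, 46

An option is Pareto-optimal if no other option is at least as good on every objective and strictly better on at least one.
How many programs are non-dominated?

4

P1: dominated by P2 (ranking 17≤86, stipend 16≥9, duration 4≤4, tuition 17≤25).
P2: not dominated (best ranking).
P3: not dominated.
P4: not dominated (best duration).
P5: not dominated (best stipend).
Pareto-optimal: P2, P3, P4, P5 → 4.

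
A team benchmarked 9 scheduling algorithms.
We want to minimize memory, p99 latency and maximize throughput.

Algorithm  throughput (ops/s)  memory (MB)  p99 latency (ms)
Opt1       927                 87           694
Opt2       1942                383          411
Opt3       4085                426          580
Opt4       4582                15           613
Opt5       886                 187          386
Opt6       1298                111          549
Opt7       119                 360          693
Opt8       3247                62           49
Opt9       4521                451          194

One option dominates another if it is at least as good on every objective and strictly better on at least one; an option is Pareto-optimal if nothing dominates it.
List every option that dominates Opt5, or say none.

Opt8

Opt8: throughput 3247≥886, memory 62≤187, p99 latency 49≤386 — dominates Opt5.
Others (Opt1, Opt2, Opt3, Opt4, Opt6, Opt7, Opt9) are each worse than Opt5 on at least one objective.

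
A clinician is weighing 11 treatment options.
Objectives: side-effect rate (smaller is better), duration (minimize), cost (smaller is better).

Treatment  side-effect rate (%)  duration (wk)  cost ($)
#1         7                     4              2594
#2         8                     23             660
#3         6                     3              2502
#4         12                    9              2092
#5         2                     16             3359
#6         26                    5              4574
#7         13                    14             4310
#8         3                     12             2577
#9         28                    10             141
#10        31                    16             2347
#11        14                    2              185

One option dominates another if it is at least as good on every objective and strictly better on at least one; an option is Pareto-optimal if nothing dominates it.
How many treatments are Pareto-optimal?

7

#1: dominated by #3 (side-effect rate 6≤7, duration 3≤4, cost 2502≤2594).
#2: not dominated.
#3: not dominated.
#4: not dominated.
#5: not dominated (best side-effect rate).
#6: dominated by #1 (side-effect rate 7≤26, duration 4≤5, cost 2594≤4574).
#7: dominated by #1 (side-effect rate 7≤13, duration 4≤14, cost 2594≤4310).
#8: not dominated.
#9: not dominated (best cost).
#10: dominated by #4 (side-effect rate 12≤31, duration 9≤16, cost 2092≤2347).
#11: not dominated (best duration).
Pareto-optimal: #2, #3, #4, #5, #8, #9, #11 → 7.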